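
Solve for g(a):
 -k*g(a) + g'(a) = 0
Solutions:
 g(a) = C1*exp(a*k)


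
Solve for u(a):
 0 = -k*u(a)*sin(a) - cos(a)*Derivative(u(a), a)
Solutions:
 u(a) = C1*exp(k*log(cos(a)))


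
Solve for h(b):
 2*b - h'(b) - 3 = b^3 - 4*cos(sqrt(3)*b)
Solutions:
 h(b) = C1 - b^4/4 + b^2 - 3*b + 4*sqrt(3)*sin(sqrt(3)*b)/3


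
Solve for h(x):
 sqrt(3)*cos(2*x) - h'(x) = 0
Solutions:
 h(x) = C1 + sqrt(3)*sin(2*x)/2


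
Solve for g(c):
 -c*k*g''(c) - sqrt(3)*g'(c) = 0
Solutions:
 g(c) = C1 + c^(((re(k) - sqrt(3))*re(k) + im(k)^2)/(re(k)^2 + im(k)^2))*(C2*sin(sqrt(3)*log(c)*Abs(im(k))/(re(k)^2 + im(k)^2)) + C3*cos(sqrt(3)*log(c)*im(k)/(re(k)^2 + im(k)^2)))


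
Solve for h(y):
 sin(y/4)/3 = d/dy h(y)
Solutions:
 h(y) = C1 - 4*cos(y/4)/3


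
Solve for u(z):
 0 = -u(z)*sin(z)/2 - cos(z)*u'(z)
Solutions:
 u(z) = C1*sqrt(cos(z))


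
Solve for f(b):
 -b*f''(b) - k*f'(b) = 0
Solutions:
 f(b) = C1 + b^(1 - re(k))*(C2*sin(log(b)*Abs(im(k))) + C3*cos(log(b)*im(k)))


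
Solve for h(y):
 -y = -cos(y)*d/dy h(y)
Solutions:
 h(y) = C1 + Integral(y/cos(y), y)


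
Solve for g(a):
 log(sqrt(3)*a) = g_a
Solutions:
 g(a) = C1 + a*log(a) - a + a*log(3)/2


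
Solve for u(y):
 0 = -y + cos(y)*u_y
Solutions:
 u(y) = C1 + Integral(y/cos(y), y)


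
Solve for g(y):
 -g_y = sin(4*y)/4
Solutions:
 g(y) = C1 + cos(4*y)/16


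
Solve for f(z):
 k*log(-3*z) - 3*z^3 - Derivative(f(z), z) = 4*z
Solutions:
 f(z) = C1 + k*z*log(-z) + k*z*(-1 + log(3)) - 3*z^4/4 - 2*z^2


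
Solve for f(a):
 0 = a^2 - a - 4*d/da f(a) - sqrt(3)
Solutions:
 f(a) = C1 + a^3/12 - a^2/8 - sqrt(3)*a/4


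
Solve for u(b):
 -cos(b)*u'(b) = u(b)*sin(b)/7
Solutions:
 u(b) = C1*cos(b)^(1/7)


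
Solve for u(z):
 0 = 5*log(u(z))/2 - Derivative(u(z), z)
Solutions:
 li(u(z)) = C1 + 5*z/2


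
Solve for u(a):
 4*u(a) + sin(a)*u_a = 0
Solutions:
 u(a) = C1*(cos(a)^2 + 2*cos(a) + 1)/(cos(a)^2 - 2*cos(a) + 1)


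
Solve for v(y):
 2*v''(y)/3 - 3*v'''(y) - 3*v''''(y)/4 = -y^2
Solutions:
 v(y) = C1 + C2*y + C3*exp(-2*y*(1 + sqrt(11)/3)) + C4*exp(2*y*(-1 + sqrt(11)/3)) - y^4/8 - 9*y^3/4 - 513*y^2/16


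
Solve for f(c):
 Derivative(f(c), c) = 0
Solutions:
 f(c) = C1


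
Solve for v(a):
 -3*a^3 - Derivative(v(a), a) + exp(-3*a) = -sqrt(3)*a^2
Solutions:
 v(a) = C1 - 3*a^4/4 + sqrt(3)*a^3/3 - exp(-3*a)/3


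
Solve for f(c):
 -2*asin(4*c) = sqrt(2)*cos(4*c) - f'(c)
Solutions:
 f(c) = C1 + 2*c*asin(4*c) + sqrt(1 - 16*c^2)/2 + sqrt(2)*sin(4*c)/4


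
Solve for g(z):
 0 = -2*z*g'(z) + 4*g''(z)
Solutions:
 g(z) = C1 + C2*erfi(z/2)


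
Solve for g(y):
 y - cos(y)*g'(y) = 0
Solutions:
 g(y) = C1 + Integral(y/cos(y), y)


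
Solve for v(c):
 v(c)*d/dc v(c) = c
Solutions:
 v(c) = -sqrt(C1 + c^2)
 v(c) = sqrt(C1 + c^2)


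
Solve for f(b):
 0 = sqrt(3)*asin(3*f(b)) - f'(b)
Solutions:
 Integral(1/asin(3*_y), (_y, f(b))) = C1 + sqrt(3)*b


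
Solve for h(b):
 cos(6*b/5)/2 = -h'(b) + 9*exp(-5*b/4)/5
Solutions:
 h(b) = C1 - 5*sin(6*b/5)/12 - 36*exp(-5*b/4)/25


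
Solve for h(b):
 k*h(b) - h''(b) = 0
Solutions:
 h(b) = C1*exp(-b*sqrt(k)) + C2*exp(b*sqrt(k))


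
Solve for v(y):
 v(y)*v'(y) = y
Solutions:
 v(y) = -sqrt(C1 + y^2)
 v(y) = sqrt(C1 + y^2)


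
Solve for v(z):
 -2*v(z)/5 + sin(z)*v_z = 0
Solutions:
 v(z) = C1*(cos(z) - 1)^(1/5)/(cos(z) + 1)^(1/5)


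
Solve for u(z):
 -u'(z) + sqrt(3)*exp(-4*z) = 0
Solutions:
 u(z) = C1 - sqrt(3)*exp(-4*z)/4


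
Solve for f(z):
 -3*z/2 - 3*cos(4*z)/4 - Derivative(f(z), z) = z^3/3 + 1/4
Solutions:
 f(z) = C1 - z^4/12 - 3*z^2/4 - z/4 - 3*sin(4*z)/16


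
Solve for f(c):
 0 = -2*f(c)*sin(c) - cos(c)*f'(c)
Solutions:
 f(c) = C1*cos(c)^2


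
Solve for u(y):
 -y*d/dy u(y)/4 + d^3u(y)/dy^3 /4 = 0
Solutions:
 u(y) = C1 + Integral(C2*airyai(y) + C3*airybi(y), y)


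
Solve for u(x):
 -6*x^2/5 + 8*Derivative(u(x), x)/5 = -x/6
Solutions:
 u(x) = C1 + x^3/4 - 5*x^2/96


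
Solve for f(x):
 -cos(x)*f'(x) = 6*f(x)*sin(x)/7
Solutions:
 f(x) = C1*cos(x)^(6/7)


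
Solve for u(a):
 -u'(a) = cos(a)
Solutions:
 u(a) = C1 - sin(a)


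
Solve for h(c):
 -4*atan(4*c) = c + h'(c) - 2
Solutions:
 h(c) = C1 - c^2/2 - 4*c*atan(4*c) + 2*c + log(16*c^2 + 1)/2


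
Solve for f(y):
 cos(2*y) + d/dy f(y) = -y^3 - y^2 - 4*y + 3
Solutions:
 f(y) = C1 - y^4/4 - y^3/3 - 2*y^2 + 3*y - sin(2*y)/2


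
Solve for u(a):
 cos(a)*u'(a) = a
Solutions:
 u(a) = C1 + Integral(a/cos(a), a)


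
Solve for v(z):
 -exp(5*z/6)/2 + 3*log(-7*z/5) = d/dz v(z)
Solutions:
 v(z) = C1 + 3*z*log(-z) + 3*z*(-log(5) - 1 + log(7)) - 3*exp(5*z/6)/5


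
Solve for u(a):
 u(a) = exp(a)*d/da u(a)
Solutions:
 u(a) = C1*exp(-exp(-a))


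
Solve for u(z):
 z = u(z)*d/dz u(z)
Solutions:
 u(z) = -sqrt(C1 + z^2)
 u(z) = sqrt(C1 + z^2)


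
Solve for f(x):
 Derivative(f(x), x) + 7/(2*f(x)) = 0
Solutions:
 f(x) = -sqrt(C1 - 7*x)
 f(x) = sqrt(C1 - 7*x)


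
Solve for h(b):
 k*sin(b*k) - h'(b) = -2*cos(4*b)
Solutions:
 h(b) = C1 + sin(4*b)/2 - cos(b*k)


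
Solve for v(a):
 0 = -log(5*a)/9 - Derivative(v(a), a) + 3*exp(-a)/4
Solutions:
 v(a) = C1 - a*log(a)/9 + a*(1 - log(5))/9 - 3*exp(-a)/4


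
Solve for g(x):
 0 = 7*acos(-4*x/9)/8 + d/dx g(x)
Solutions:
 g(x) = C1 - 7*x*acos(-4*x/9)/8 - 7*sqrt(81 - 16*x^2)/32


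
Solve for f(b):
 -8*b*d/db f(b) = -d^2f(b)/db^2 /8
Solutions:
 f(b) = C1 + C2*erfi(4*sqrt(2)*b)


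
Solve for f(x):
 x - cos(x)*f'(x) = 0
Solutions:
 f(x) = C1 + Integral(x/cos(x), x)


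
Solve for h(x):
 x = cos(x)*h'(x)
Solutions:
 h(x) = C1 + Integral(x/cos(x), x)


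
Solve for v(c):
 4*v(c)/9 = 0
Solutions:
 v(c) = 0


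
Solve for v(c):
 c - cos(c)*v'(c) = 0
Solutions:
 v(c) = C1 + Integral(c/cos(c), c)


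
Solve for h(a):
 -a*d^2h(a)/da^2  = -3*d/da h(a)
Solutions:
 h(a) = C1 + C2*a^4


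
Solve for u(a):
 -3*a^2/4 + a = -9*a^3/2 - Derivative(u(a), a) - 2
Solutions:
 u(a) = C1 - 9*a^4/8 + a^3/4 - a^2/2 - 2*a


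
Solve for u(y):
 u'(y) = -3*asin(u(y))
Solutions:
 Integral(1/asin(_y), (_y, u(y))) = C1 - 3*y


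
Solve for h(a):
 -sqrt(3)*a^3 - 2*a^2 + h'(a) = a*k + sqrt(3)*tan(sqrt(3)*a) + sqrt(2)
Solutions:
 h(a) = C1 + sqrt(3)*a^4/4 + 2*a^3/3 + a^2*k/2 + sqrt(2)*a - log(cos(sqrt(3)*a))


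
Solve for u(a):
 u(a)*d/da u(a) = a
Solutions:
 u(a) = -sqrt(C1 + a^2)
 u(a) = sqrt(C1 + a^2)


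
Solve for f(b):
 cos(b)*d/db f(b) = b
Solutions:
 f(b) = C1 + Integral(b/cos(b), b)


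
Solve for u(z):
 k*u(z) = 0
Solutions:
 u(z) = 0


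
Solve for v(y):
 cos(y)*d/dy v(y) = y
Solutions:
 v(y) = C1 + Integral(y/cos(y), y)


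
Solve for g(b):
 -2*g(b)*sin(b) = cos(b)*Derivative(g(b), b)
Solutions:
 g(b) = C1*cos(b)^2


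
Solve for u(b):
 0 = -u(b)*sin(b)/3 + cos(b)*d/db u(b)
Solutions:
 u(b) = C1/cos(b)^(1/3)


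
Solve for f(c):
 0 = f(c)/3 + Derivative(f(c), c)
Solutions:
 f(c) = C1*exp(-c/3)


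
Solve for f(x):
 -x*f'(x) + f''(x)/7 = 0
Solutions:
 f(x) = C1 + C2*erfi(sqrt(14)*x/2)


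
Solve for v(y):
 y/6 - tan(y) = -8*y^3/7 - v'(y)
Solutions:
 v(y) = C1 - 2*y^4/7 - y^2/12 - log(cos(y))


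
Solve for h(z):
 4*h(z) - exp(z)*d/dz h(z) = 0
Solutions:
 h(z) = C1*exp(-4*exp(-z))


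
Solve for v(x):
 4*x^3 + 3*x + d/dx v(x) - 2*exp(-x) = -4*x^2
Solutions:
 v(x) = C1 - x^4 - 4*x^3/3 - 3*x^2/2 - 2*exp(-x)


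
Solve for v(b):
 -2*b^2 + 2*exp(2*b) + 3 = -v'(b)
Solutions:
 v(b) = C1 + 2*b^3/3 - 3*b - exp(2*b)


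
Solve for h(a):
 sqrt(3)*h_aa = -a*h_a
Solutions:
 h(a) = C1 + C2*erf(sqrt(2)*3^(3/4)*a/6)


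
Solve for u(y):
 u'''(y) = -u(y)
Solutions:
 u(y) = C3*exp(-y) + (C1*sin(sqrt(3)*y/2) + C2*cos(sqrt(3)*y/2))*exp(y/2)


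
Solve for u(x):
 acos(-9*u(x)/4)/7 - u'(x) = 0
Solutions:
 Integral(1/acos(-9*_y/4), (_y, u(x))) = C1 + x/7


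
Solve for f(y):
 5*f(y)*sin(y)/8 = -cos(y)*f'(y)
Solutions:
 f(y) = C1*cos(y)^(5/8)


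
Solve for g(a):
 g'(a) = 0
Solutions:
 g(a) = C1


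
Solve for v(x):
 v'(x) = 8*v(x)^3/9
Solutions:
 v(x) = -3*sqrt(2)*sqrt(-1/(C1 + 8*x))/2
 v(x) = 3*sqrt(2)*sqrt(-1/(C1 + 8*x))/2


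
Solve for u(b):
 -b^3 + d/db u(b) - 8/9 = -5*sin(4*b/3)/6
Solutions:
 u(b) = C1 + b^4/4 + 8*b/9 + 5*cos(4*b/3)/8


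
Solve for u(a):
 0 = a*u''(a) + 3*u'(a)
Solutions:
 u(a) = C1 + C2/a^2


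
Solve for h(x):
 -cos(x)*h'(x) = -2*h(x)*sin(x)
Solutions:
 h(x) = C1/cos(x)^2


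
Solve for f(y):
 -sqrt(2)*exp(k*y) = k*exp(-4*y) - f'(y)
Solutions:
 f(y) = C1 - k*exp(-4*y)/4 + sqrt(2)*exp(k*y)/k


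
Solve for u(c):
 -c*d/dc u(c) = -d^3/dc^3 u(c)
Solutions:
 u(c) = C1 + Integral(C2*airyai(c) + C3*airybi(c), c)


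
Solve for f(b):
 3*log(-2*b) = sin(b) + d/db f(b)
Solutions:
 f(b) = C1 + 3*b*log(-b) - 3*b + 3*b*log(2) + cos(b)


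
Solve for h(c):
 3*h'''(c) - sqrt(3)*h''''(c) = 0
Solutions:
 h(c) = C1 + C2*c + C3*c^2 + C4*exp(sqrt(3)*c)


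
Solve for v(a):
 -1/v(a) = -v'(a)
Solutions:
 v(a) = -sqrt(C1 + 2*a)
 v(a) = sqrt(C1 + 2*a)


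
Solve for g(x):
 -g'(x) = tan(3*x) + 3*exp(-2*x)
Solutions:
 g(x) = C1 - log(tan(3*x)^2 + 1)/6 + 3*exp(-2*x)/2


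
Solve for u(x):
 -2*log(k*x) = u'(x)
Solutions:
 u(x) = C1 - 2*x*log(k*x) + 2*x


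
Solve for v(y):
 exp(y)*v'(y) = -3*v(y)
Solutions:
 v(y) = C1*exp(3*exp(-y))


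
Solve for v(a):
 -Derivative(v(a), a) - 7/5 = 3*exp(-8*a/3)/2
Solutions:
 v(a) = C1 - 7*a/5 + 9*exp(-8*a/3)/16


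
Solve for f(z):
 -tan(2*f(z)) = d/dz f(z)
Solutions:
 f(z) = -asin(C1*exp(-2*z))/2 + pi/2
 f(z) = asin(C1*exp(-2*z))/2


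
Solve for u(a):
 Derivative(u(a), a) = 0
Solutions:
 u(a) = C1


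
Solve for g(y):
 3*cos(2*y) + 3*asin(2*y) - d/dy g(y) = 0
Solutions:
 g(y) = C1 + 3*y*asin(2*y) + 3*sqrt(1 - 4*y^2)/2 + 3*sin(2*y)/2


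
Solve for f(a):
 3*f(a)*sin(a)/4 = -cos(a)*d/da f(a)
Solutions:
 f(a) = C1*cos(a)^(3/4)


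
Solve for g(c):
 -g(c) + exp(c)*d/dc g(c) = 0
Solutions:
 g(c) = C1*exp(-exp(-c))


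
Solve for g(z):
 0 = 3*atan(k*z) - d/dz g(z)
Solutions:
 g(z) = C1 + 3*Piecewise((z*atan(k*z) - log(k^2*z^2 + 1)/(2*k), Ne(k, 0)), (0, True))


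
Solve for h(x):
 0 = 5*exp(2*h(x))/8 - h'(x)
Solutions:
 h(x) = log(-1/(C1 + 5*x))/2 + log(2)
 h(x) = log(-sqrt(-1/(C1 + 5*x))) + log(2)


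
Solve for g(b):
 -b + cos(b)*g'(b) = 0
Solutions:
 g(b) = C1 + Integral(b/cos(b), b)


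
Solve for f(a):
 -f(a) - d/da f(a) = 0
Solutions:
 f(a) = C1*exp(-a)


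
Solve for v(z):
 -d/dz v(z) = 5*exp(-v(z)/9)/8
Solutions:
 v(z) = 9*log(C1 - 5*z/72)


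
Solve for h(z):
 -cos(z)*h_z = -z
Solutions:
 h(z) = C1 + Integral(z/cos(z), z)


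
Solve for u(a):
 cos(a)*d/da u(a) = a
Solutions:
 u(a) = C1 + Integral(a/cos(a), a)


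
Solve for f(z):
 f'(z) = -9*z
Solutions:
 f(z) = C1 - 9*z^2/2


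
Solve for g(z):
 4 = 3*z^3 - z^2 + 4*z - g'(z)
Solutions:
 g(z) = C1 + 3*z^4/4 - z^3/3 + 2*z^2 - 4*z


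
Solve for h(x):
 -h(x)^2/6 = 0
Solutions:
 h(x) = 0


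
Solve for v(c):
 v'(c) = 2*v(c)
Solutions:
 v(c) = C1*exp(2*c)


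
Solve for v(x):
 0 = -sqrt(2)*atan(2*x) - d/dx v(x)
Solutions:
 v(x) = C1 - sqrt(2)*(x*atan(2*x) - log(4*x^2 + 1)/4)


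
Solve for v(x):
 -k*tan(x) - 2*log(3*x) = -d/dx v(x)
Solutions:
 v(x) = C1 - k*log(cos(x)) + 2*x*log(x) - 2*x + 2*x*log(3)


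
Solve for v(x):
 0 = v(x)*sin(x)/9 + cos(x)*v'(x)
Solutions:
 v(x) = C1*cos(x)^(1/9)


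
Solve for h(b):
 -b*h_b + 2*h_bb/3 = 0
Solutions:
 h(b) = C1 + C2*erfi(sqrt(3)*b/2)


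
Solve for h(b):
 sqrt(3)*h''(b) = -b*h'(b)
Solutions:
 h(b) = C1 + C2*erf(sqrt(2)*3^(3/4)*b/6)


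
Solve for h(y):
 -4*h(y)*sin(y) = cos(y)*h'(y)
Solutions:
 h(y) = C1*cos(y)^4


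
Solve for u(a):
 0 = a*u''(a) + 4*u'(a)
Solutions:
 u(a) = C1 + C2/a^3


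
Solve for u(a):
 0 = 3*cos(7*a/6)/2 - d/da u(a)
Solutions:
 u(a) = C1 + 9*sin(7*a/6)/7


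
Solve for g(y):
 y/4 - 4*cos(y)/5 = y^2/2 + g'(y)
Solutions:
 g(y) = C1 - y^3/6 + y^2/8 - 4*sin(y)/5


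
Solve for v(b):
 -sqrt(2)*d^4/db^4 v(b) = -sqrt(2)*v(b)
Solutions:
 v(b) = C1*exp(-b) + C2*exp(b) + C3*sin(b) + C4*cos(b)


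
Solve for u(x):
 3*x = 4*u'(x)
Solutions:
 u(x) = C1 + 3*x^2/8


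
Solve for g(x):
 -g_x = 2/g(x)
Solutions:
 g(x) = -sqrt(C1 - 4*x)
 g(x) = sqrt(C1 - 4*x)


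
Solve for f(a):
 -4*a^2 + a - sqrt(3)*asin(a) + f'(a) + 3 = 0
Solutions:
 f(a) = C1 + 4*a^3/3 - a^2/2 - 3*a + sqrt(3)*(a*asin(a) + sqrt(1 - a^2))


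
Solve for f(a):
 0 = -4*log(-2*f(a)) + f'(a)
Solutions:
 -Integral(1/(log(-_y) + log(2)), (_y, f(a)))/4 = C1 - a


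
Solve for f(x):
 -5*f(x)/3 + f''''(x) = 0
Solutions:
 f(x) = C1*exp(-3^(3/4)*5^(1/4)*x/3) + C2*exp(3^(3/4)*5^(1/4)*x/3) + C3*sin(3^(3/4)*5^(1/4)*x/3) + C4*cos(3^(3/4)*5^(1/4)*x/3)


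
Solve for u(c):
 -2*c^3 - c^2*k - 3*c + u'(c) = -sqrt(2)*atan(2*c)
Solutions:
 u(c) = C1 + c^4/2 + c^3*k/3 + 3*c^2/2 - sqrt(2)*(c*atan(2*c) - log(4*c^2 + 1)/4)


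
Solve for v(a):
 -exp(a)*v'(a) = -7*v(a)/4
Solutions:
 v(a) = C1*exp(-7*exp(-a)/4)


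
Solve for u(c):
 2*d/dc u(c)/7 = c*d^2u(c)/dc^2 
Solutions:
 u(c) = C1 + C2*c^(9/7)


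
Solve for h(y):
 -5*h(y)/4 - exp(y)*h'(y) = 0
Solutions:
 h(y) = C1*exp(5*exp(-y)/4)


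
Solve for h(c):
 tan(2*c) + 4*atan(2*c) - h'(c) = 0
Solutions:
 h(c) = C1 + 4*c*atan(2*c) - log(4*c^2 + 1) - log(cos(2*c))/2


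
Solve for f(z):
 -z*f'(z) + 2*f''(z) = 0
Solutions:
 f(z) = C1 + C2*erfi(z/2)


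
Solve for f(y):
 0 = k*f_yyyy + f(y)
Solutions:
 f(y) = C1*exp(-y*(-1/k)^(1/4)) + C2*exp(y*(-1/k)^(1/4)) + C3*exp(-I*y*(-1/k)^(1/4)) + C4*exp(I*y*(-1/k)^(1/4))


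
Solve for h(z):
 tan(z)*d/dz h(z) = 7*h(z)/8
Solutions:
 h(z) = C1*sin(z)^(7/8)


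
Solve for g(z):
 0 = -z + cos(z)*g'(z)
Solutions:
 g(z) = C1 + Integral(z/cos(z), z)


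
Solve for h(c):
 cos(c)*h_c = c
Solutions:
 h(c) = C1 + Integral(c/cos(c), c)


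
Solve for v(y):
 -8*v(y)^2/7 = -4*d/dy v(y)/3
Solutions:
 v(y) = -7/(C1 + 6*y)


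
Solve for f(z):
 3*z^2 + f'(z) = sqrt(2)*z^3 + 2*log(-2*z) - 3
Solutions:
 f(z) = C1 + sqrt(2)*z^4/4 - z^3 + 2*z*log(-z) + z*(-5 + 2*log(2))


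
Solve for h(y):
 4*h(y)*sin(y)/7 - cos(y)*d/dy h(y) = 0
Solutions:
 h(y) = C1/cos(y)^(4/7)


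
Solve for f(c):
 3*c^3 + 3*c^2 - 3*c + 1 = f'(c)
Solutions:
 f(c) = C1 + 3*c^4/4 + c^3 - 3*c^2/2 + c


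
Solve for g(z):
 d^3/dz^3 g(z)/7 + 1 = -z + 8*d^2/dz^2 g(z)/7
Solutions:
 g(z) = C1 + C2*z + C3*exp(8*z) + 7*z^3/48 + 63*z^2/128


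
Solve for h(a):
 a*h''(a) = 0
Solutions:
 h(a) = C1 + C2*a


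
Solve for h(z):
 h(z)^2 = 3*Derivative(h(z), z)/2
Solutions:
 h(z) = -3/(C1 + 2*z)


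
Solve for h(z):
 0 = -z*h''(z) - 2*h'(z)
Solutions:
 h(z) = C1 + C2/z


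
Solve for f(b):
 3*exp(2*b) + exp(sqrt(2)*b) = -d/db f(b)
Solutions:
 f(b) = C1 - 3*exp(2*b)/2 - sqrt(2)*exp(sqrt(2)*b)/2


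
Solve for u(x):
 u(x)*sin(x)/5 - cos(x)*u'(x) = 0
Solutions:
 u(x) = C1/cos(x)^(1/5)


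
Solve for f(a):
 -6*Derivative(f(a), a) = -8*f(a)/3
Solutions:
 f(a) = C1*exp(4*a/9)


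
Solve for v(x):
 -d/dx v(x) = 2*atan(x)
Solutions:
 v(x) = C1 - 2*x*atan(x) + log(x^2 + 1)


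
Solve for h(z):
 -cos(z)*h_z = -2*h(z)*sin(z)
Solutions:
 h(z) = C1/cos(z)^2


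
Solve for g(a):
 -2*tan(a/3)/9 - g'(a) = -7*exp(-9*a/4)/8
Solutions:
 g(a) = C1 - log(tan(a/3)^2 + 1)/3 - 7*exp(-9*a/4)/18


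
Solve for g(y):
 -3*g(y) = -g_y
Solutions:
 g(y) = C1*exp(3*y)


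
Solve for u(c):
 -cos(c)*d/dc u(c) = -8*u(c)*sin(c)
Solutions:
 u(c) = C1/cos(c)^8


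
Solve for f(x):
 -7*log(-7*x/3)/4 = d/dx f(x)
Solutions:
 f(x) = C1 - 7*x*log(-x)/4 + 7*x*(-log(7) + 1 + log(3))/4


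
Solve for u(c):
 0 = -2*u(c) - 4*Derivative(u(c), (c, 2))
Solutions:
 u(c) = C1*sin(sqrt(2)*c/2) + C2*cos(sqrt(2)*c/2)


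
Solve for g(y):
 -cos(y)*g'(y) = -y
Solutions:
 g(y) = C1 + Integral(y/cos(y), y)


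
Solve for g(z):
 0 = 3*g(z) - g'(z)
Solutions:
 g(z) = C1*exp(3*z)


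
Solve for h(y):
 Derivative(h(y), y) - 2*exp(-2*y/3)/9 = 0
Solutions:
 h(y) = C1 - exp(-2*y/3)/3


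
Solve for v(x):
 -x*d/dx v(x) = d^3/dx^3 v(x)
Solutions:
 v(x) = C1 + Integral(C2*airyai(-x) + C3*airybi(-x), x)


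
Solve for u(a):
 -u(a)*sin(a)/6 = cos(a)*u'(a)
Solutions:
 u(a) = C1*cos(a)^(1/6)


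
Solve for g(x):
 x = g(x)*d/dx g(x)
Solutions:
 g(x) = -sqrt(C1 + x^2)
 g(x) = sqrt(C1 + x^2)


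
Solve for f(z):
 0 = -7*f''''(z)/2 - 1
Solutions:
 f(z) = C1 + C2*z + C3*z^2 + C4*z^3 - z^4/84


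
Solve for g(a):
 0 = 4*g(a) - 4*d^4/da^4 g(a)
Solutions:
 g(a) = C1*exp(-a) + C2*exp(a) + C3*sin(a) + C4*cos(a)


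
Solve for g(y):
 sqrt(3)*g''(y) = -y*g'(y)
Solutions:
 g(y) = C1 + C2*erf(sqrt(2)*3^(3/4)*y/6)


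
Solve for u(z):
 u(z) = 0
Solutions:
 u(z) = 0


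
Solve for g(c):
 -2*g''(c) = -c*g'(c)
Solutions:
 g(c) = C1 + C2*erfi(c/2)


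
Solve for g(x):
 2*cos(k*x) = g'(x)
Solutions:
 g(x) = C1 + 2*sin(k*x)/k


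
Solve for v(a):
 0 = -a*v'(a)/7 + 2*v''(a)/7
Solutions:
 v(a) = C1 + C2*erfi(a/2)


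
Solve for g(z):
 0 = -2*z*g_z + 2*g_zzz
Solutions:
 g(z) = C1 + Integral(C2*airyai(z) + C3*airybi(z), z)


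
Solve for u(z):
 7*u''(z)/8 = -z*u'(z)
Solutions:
 u(z) = C1 + C2*erf(2*sqrt(7)*z/7)


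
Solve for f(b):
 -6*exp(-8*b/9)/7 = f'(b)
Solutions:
 f(b) = C1 + 27*exp(-8*b/9)/28


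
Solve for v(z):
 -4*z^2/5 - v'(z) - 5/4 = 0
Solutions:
 v(z) = C1 - 4*z^3/15 - 5*z/4


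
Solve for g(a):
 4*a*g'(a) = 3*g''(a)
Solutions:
 g(a) = C1 + C2*erfi(sqrt(6)*a/3)


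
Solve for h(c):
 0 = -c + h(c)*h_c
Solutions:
 h(c) = -sqrt(C1 + c^2)
 h(c) = sqrt(C1 + c^2)


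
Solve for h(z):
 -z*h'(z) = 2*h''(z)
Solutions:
 h(z) = C1 + C2*erf(z/2)


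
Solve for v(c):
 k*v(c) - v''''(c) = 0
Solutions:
 v(c) = C1*exp(-c*k^(1/4)) + C2*exp(c*k^(1/4)) + C3*exp(-I*c*k^(1/4)) + C4*exp(I*c*k^(1/4))


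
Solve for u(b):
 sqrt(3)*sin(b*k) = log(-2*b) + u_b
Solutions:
 u(b) = C1 - b*log(-b) - b*log(2) + b + sqrt(3)*Piecewise((-cos(b*k)/k, Ne(k, 0)), (0, True))


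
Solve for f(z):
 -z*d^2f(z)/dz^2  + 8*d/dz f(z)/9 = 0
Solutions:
 f(z) = C1 + C2*z^(17/9)


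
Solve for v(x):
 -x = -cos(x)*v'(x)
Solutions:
 v(x) = C1 + Integral(x/cos(x), x)


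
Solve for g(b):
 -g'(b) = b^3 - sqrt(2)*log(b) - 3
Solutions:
 g(b) = C1 - b^4/4 + sqrt(2)*b*log(b) - sqrt(2)*b + 3*b


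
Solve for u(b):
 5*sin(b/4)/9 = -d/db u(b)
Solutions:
 u(b) = C1 + 20*cos(b/4)/9


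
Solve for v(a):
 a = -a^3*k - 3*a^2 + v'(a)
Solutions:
 v(a) = C1 + a^4*k/4 + a^3 + a^2/2


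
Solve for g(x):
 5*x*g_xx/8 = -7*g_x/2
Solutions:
 g(x) = C1 + C2/x^(23/5)


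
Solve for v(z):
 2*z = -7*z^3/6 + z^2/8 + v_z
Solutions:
 v(z) = C1 + 7*z^4/24 - z^3/24 + z^2


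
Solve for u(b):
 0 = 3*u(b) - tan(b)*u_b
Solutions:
 u(b) = C1*sin(b)^3


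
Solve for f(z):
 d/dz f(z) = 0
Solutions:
 f(z) = C1


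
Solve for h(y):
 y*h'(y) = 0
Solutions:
 h(y) = C1


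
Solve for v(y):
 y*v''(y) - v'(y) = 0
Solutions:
 v(y) = C1 + C2*y^2


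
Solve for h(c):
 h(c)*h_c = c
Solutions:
 h(c) = -sqrt(C1 + c^2)
 h(c) = sqrt(C1 + c^2)


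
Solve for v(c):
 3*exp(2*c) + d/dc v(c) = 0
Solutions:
 v(c) = C1 - 3*exp(2*c)/2


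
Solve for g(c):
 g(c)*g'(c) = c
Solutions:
 g(c) = -sqrt(C1 + c^2)
 g(c) = sqrt(C1 + c^2)


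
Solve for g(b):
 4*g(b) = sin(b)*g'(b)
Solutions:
 g(b) = C1*(cos(b)^2 - 2*cos(b) + 1)/(cos(b)^2 + 2*cos(b) + 1)


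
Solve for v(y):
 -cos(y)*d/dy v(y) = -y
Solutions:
 v(y) = C1 + Integral(y/cos(y), y)


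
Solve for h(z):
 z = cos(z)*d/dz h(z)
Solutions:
 h(z) = C1 + Integral(z/cos(z), z)


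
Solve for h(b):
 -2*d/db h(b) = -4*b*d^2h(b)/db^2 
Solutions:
 h(b) = C1 + C2*b^(3/2)


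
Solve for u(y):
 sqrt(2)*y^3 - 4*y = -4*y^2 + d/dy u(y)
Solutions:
 u(y) = C1 + sqrt(2)*y^4/4 + 4*y^3/3 - 2*y^2


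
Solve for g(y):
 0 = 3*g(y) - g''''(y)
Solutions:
 g(y) = C1*exp(-3^(1/4)*y) + C2*exp(3^(1/4)*y) + C3*sin(3^(1/4)*y) + C4*cos(3^(1/4)*y)


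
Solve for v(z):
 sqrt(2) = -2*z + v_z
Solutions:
 v(z) = C1 + z^2 + sqrt(2)*z


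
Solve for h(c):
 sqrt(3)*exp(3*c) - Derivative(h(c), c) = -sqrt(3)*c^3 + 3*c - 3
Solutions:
 h(c) = C1 + sqrt(3)*c^4/4 - 3*c^2/2 + 3*c + sqrt(3)*exp(3*c)/3


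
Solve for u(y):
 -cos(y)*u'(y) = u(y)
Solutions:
 u(y) = C1*sqrt(sin(y) - 1)/sqrt(sin(y) + 1)


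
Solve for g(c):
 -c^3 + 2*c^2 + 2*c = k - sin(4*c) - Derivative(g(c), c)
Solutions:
 g(c) = C1 + c^4/4 - 2*c^3/3 - c^2 + c*k + cos(4*c)/4


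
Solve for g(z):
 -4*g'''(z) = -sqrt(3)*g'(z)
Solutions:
 g(z) = C1 + C2*exp(-3^(1/4)*z/2) + C3*exp(3^(1/4)*z/2)


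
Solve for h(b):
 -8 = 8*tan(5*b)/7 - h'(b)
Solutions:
 h(b) = C1 + 8*b - 8*log(cos(5*b))/35


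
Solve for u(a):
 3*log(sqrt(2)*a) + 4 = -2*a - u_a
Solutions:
 u(a) = C1 - a^2 - 3*a*log(a) - 3*a*log(2)/2 - a


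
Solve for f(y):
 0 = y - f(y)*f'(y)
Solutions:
 f(y) = -sqrt(C1 + y^2)
 f(y) = sqrt(C1 + y^2)


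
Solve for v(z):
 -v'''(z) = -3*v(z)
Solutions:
 v(z) = C3*exp(3^(1/3)*z) + (C1*sin(3^(5/6)*z/2) + C2*cos(3^(5/6)*z/2))*exp(-3^(1/3)*z/2)


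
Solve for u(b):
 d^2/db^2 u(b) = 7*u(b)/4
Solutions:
 u(b) = C1*exp(-sqrt(7)*b/2) + C2*exp(sqrt(7)*b/2)


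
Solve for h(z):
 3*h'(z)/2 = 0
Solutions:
 h(z) = C1


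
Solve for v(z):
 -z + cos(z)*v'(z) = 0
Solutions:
 v(z) = C1 + Integral(z/cos(z), z)


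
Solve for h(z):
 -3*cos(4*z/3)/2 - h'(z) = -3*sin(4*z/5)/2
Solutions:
 h(z) = C1 - 9*sin(4*z/3)/8 - 15*cos(4*z/5)/8


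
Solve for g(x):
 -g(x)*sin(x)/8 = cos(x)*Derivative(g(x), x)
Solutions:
 g(x) = C1*cos(x)^(1/8)


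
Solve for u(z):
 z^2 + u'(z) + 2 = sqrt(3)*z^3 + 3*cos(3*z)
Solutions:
 u(z) = C1 + sqrt(3)*z^4/4 - z^3/3 - 2*z + sin(3*z)


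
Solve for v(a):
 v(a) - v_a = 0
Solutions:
 v(a) = C1*exp(a)


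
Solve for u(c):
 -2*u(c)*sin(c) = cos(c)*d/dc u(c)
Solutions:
 u(c) = C1*cos(c)^2


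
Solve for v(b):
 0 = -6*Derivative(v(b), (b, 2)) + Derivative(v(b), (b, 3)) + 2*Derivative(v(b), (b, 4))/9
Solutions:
 v(b) = C1 + C2*b + C3*exp(3*b*(-3 + sqrt(57))/4) + C4*exp(-3*b*(3 + sqrt(57))/4)


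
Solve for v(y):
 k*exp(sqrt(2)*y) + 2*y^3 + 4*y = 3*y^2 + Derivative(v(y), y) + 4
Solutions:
 v(y) = C1 + sqrt(2)*k*exp(sqrt(2)*y)/2 + y^4/2 - y^3 + 2*y^2 - 4*y


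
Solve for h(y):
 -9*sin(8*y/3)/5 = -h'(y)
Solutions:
 h(y) = C1 - 27*cos(8*y/3)/40


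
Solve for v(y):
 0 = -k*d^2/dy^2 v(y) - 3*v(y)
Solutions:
 v(y) = C1*exp(-sqrt(3)*y*sqrt(-1/k)) + C2*exp(sqrt(3)*y*sqrt(-1/k))


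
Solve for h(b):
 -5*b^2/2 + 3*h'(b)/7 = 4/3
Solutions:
 h(b) = C1 + 35*b^3/18 + 28*b/9


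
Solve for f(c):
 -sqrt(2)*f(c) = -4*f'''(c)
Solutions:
 f(c) = C3*exp(sqrt(2)*c/2) + (C1*sin(sqrt(6)*c/4) + C2*cos(sqrt(6)*c/4))*exp(-sqrt(2)*c/4)


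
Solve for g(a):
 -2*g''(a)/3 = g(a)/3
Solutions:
 g(a) = C1*sin(sqrt(2)*a/2) + C2*cos(sqrt(2)*a/2)


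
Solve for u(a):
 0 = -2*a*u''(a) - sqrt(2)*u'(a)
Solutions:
 u(a) = C1 + C2*a^(1 - sqrt(2)/2)


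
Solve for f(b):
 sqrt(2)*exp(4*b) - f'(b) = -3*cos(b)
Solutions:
 f(b) = C1 + sqrt(2)*exp(4*b)/4 + 3*sin(b)


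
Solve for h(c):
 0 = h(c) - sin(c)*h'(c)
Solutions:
 h(c) = C1*sqrt(cos(c) - 1)/sqrt(cos(c) + 1)


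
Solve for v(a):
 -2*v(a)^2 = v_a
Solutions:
 v(a) = 1/(C1 + 2*a)


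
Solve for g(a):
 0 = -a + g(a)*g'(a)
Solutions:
 g(a) = -sqrt(C1 + a^2)
 g(a) = sqrt(C1 + a^2)


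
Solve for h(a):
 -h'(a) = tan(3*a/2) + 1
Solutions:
 h(a) = C1 - a + 2*log(cos(3*a/2))/3


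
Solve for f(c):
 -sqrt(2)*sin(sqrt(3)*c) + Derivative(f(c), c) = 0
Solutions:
 f(c) = C1 - sqrt(6)*cos(sqrt(3)*c)/3


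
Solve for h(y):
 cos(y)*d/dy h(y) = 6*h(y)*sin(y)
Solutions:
 h(y) = C1/cos(y)^6


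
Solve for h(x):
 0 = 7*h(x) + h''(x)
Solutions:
 h(x) = C1*sin(sqrt(7)*x) + C2*cos(sqrt(7)*x)


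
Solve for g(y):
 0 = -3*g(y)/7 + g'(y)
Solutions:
 g(y) = C1*exp(3*y/7)


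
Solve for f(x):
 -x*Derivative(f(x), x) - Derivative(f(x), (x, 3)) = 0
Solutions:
 f(x) = C1 + Integral(C2*airyai(-x) + C3*airybi(-x), x)


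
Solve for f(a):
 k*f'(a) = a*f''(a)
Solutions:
 f(a) = C1 + a^(re(k) + 1)*(C2*sin(log(a)*Abs(im(k))) + C3*cos(log(a)*im(k)))


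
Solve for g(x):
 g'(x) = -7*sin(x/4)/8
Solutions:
 g(x) = C1 + 7*cos(x/4)/2


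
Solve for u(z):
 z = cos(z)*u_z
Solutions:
 u(z) = C1 + Integral(z/cos(z), z)


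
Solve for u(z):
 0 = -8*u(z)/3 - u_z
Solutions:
 u(z) = C1*exp(-8*z/3)


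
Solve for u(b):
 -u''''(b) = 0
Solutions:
 u(b) = C1 + C2*b + C3*b^2 + C4*b^3


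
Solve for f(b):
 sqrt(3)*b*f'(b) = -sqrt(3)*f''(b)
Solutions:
 f(b) = C1 + C2*erf(sqrt(2)*b/2)


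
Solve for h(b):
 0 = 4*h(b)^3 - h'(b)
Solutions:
 h(b) = -sqrt(2)*sqrt(-1/(C1 + 4*b))/2
 h(b) = sqrt(2)*sqrt(-1/(C1 + 4*b))/2


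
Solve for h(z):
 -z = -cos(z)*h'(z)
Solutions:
 h(z) = C1 + Integral(z/cos(z), z)


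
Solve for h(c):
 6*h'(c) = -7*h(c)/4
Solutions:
 h(c) = C1*exp(-7*c/24)


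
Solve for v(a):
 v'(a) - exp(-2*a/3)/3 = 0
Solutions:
 v(a) = C1 - exp(-2*a/3)/2


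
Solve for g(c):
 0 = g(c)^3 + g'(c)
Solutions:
 g(c) = -sqrt(2)*sqrt(-1/(C1 - c))/2
 g(c) = sqrt(2)*sqrt(-1/(C1 - c))/2


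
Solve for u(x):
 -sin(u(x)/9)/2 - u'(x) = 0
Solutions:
 x/2 + 9*log(cos(u(x)/9) - 1)/2 - 9*log(cos(u(x)/9) + 1)/2 = C1


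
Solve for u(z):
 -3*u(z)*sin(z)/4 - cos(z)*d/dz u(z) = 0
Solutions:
 u(z) = C1*cos(z)^(3/4)


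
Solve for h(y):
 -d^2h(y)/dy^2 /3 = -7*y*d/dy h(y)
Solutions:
 h(y) = C1 + C2*erfi(sqrt(42)*y/2)


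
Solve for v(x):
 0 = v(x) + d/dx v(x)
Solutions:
 v(x) = C1*exp(-x)


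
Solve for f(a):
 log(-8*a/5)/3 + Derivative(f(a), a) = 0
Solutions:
 f(a) = C1 - a*log(-a)/3 + a*(-log(2) + 1/3 + log(5)/3)


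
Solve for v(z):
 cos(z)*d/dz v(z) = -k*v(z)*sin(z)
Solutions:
 v(z) = C1*exp(k*log(cos(z)))


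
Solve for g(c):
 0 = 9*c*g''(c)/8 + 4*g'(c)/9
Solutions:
 g(c) = C1 + C2*c^(49/81)


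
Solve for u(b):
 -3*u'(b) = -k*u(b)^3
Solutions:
 u(b) = -sqrt(6)*sqrt(-1/(C1 + b*k))/2
 u(b) = sqrt(6)*sqrt(-1/(C1 + b*k))/2


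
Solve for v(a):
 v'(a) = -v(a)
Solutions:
 v(a) = C1*exp(-a)


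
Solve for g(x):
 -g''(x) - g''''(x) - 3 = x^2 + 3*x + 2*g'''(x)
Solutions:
 g(x) = C1 + C4*exp(-x) - x^4/12 + x^3/6 - 3*x^2/2 + x*(C2 + C3*exp(-x))


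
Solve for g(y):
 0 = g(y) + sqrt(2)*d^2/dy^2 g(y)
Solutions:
 g(y) = C1*sin(2^(3/4)*y/2) + C2*cos(2^(3/4)*y/2)


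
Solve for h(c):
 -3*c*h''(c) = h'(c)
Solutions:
 h(c) = C1 + C2*c^(2/3)


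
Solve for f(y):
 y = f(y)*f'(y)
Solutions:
 f(y) = -sqrt(C1 + y^2)
 f(y) = sqrt(C1 + y^2)


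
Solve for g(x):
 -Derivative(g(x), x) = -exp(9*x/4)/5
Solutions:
 g(x) = C1 + 4*exp(9*x/4)/45


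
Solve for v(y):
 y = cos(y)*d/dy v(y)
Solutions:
 v(y) = C1 + Integral(y/cos(y), y)


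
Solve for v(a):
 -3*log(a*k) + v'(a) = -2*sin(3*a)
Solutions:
 v(a) = C1 + 3*a*log(a*k) - 3*a + 2*cos(3*a)/3


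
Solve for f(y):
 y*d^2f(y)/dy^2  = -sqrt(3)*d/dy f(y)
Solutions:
 f(y) = C1 + C2*y^(1 - sqrt(3))


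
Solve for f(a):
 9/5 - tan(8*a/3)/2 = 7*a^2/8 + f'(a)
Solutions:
 f(a) = C1 - 7*a^3/24 + 9*a/5 + 3*log(cos(8*a/3))/16


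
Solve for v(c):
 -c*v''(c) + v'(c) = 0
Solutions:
 v(c) = C1 + C2*c^2


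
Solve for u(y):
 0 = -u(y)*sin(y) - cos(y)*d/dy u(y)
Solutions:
 u(y) = C1*cos(y)


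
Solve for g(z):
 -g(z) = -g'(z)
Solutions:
 g(z) = C1*exp(z)


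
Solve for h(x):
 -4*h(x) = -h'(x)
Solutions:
 h(x) = C1*exp(4*x)


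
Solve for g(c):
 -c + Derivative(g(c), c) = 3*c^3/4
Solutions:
 g(c) = C1 + 3*c^4/16 + c^2/2


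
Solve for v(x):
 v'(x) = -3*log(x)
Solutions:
 v(x) = C1 - 3*x*log(x) + 3*x


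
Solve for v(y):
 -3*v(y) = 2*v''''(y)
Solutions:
 v(y) = (C1*sin(6^(1/4)*y/2) + C2*cos(6^(1/4)*y/2))*exp(-6^(1/4)*y/2) + (C3*sin(6^(1/4)*y/2) + C4*cos(6^(1/4)*y/2))*exp(6^(1/4)*y/2)


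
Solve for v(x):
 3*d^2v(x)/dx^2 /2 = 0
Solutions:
 v(x) = C1 + C2*x


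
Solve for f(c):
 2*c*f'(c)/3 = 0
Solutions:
 f(c) = C1


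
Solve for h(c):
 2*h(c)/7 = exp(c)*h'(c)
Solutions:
 h(c) = C1*exp(-2*exp(-c)/7)


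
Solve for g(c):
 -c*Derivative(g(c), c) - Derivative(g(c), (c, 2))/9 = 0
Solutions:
 g(c) = C1 + C2*erf(3*sqrt(2)*c/2)


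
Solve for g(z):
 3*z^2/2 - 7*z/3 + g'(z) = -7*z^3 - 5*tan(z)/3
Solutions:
 g(z) = C1 - 7*z^4/4 - z^3/2 + 7*z^2/6 + 5*log(cos(z))/3


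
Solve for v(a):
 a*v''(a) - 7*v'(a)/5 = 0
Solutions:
 v(a) = C1 + C2*a^(12/5)


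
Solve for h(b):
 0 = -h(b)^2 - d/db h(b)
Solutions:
 h(b) = 1/(C1 + b)


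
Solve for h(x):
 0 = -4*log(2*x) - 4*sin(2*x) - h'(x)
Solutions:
 h(x) = C1 - 4*x*log(x) - 4*x*log(2) + 4*x + 2*cos(2*x)


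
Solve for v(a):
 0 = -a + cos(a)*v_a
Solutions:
 v(a) = C1 + Integral(a/cos(a), a)


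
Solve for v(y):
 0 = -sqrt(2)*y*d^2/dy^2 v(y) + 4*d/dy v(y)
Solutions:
 v(y) = C1 + C2*y^(1 + 2*sqrt(2))


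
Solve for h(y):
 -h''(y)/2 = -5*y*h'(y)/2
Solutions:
 h(y) = C1 + C2*erfi(sqrt(10)*y/2)


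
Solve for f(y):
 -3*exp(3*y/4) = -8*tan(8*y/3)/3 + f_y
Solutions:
 f(y) = C1 - 4*exp(3*y/4) - log(cos(8*y/3))


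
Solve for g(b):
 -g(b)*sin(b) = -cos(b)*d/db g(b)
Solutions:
 g(b) = C1/cos(b)


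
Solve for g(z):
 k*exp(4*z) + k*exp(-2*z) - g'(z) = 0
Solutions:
 g(z) = C1 + k*exp(4*z)/4 - k*exp(-2*z)/2


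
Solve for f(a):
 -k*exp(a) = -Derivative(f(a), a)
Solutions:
 f(a) = C1 + k*exp(a)


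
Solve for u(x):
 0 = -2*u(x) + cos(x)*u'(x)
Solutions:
 u(x) = C1*(sin(x) + 1)/(sin(x) - 1)


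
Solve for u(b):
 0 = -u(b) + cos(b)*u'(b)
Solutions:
 u(b) = C1*sqrt(sin(b) + 1)/sqrt(sin(b) - 1)


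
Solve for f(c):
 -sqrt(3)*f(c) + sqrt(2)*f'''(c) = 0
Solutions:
 f(c) = C3*exp(2^(5/6)*3^(1/6)*c/2) + (C1*sin(2^(5/6)*3^(2/3)*c/4) + C2*cos(2^(5/6)*3^(2/3)*c/4))*exp(-2^(5/6)*3^(1/6)*c/4)


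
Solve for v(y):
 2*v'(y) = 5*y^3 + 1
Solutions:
 v(y) = C1 + 5*y^4/8 + y/2


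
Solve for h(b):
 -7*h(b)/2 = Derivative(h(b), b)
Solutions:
 h(b) = C1*exp(-7*b/2)


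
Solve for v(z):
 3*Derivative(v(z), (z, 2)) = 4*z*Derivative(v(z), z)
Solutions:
 v(z) = C1 + C2*erfi(sqrt(6)*z/3)


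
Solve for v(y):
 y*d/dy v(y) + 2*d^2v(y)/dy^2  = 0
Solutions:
 v(y) = C1 + C2*erf(y/2)


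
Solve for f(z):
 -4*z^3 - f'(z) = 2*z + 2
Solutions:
 f(z) = C1 - z^4 - z^2 - 2*z


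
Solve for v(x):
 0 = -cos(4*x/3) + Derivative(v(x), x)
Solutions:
 v(x) = C1 + 3*sin(4*x/3)/4


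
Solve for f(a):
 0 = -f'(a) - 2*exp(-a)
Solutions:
 f(a) = C1 + 2*exp(-a)


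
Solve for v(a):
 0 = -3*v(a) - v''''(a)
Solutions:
 v(a) = (C1*sin(sqrt(2)*3^(1/4)*a/2) + C2*cos(sqrt(2)*3^(1/4)*a/2))*exp(-sqrt(2)*3^(1/4)*a/2) + (C3*sin(sqrt(2)*3^(1/4)*a/2) + C4*cos(sqrt(2)*3^(1/4)*a/2))*exp(sqrt(2)*3^(1/4)*a/2)


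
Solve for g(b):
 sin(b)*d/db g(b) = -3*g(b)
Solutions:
 g(b) = C1*(cos(b) + 1)^(3/2)/(cos(b) - 1)^(3/2)


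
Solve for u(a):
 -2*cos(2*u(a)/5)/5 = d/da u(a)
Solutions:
 2*a/5 - 5*log(sin(2*u(a)/5) - 1)/4 + 5*log(sin(2*u(a)/5) + 1)/4 = C1


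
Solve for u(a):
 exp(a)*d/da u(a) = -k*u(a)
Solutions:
 u(a) = C1*exp(k*exp(-a))


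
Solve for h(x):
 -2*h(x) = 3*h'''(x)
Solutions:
 h(x) = C3*exp(-2^(1/3)*3^(2/3)*x/3) + (C1*sin(2^(1/3)*3^(1/6)*x/2) + C2*cos(2^(1/3)*3^(1/6)*x/2))*exp(2^(1/3)*3^(2/3)*x/6)


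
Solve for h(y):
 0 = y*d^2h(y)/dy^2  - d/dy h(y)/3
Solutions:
 h(y) = C1 + C2*y^(4/3)


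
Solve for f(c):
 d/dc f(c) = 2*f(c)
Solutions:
 f(c) = C1*exp(2*c)


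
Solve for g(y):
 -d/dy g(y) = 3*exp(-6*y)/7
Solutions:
 g(y) = C1 + exp(-6*y)/14


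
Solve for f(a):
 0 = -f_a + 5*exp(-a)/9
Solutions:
 f(a) = C1 - 5*exp(-a)/9


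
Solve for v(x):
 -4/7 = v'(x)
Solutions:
 v(x) = C1 - 4*x/7


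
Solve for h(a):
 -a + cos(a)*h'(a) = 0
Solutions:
 h(a) = C1 + Integral(a/cos(a), a)


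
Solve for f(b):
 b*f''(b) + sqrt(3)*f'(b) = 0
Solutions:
 f(b) = C1 + C2*b^(1 - sqrt(3))


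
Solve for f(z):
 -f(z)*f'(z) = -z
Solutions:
 f(z) = -sqrt(C1 + z^2)
 f(z) = sqrt(C1 + z^2)


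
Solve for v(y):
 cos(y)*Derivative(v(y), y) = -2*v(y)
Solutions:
 v(y) = C1*(sin(y) - 1)/(sin(y) + 1)


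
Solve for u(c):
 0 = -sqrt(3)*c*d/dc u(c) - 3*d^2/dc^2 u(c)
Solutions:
 u(c) = C1 + C2*erf(sqrt(2)*3^(3/4)*c/6)


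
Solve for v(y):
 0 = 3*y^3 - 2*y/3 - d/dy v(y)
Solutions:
 v(y) = C1 + 3*y^4/4 - y^2/3


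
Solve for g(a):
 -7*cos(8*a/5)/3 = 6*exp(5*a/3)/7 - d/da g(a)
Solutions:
 g(a) = C1 + 18*exp(5*a/3)/35 + 35*sin(8*a/5)/24


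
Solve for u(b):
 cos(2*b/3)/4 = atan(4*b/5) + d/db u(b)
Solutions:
 u(b) = C1 - b*atan(4*b/5) + 5*log(16*b^2 + 25)/8 + 3*sin(2*b/3)/8


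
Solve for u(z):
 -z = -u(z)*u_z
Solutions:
 u(z) = -sqrt(C1 + z^2)
 u(z) = sqrt(C1 + z^2)


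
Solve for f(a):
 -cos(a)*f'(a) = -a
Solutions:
 f(a) = C1 + Integral(a/cos(a), a)


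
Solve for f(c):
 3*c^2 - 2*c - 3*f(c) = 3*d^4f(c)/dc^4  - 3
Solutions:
 f(c) = c^2 - 2*c/3 + (C1*sin(sqrt(2)*c/2) + C2*cos(sqrt(2)*c/2))*exp(-sqrt(2)*c/2) + (C3*sin(sqrt(2)*c/2) + C4*cos(sqrt(2)*c/2))*exp(sqrt(2)*c/2) + 1


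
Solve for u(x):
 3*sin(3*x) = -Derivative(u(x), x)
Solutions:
 u(x) = C1 + cos(3*x)


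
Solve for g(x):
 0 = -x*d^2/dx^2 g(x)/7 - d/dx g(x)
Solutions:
 g(x) = C1 + C2/x^6


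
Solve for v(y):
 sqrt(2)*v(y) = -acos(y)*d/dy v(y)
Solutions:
 v(y) = C1*exp(-sqrt(2)*Integral(1/acos(y), y))


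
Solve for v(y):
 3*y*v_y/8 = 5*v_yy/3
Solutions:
 v(y) = C1 + C2*erfi(3*sqrt(5)*y/20)


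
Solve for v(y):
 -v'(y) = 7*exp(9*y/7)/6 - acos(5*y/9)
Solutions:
 v(y) = C1 + y*acos(5*y/9) - sqrt(81 - 25*y^2)/5 - 49*exp(9*y/7)/54


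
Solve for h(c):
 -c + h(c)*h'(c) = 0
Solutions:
 h(c) = -sqrt(C1 + c^2)
 h(c) = sqrt(C1 + c^2)


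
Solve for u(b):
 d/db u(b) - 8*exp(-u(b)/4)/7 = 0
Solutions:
 u(b) = 4*log(C1 + 2*b/7)


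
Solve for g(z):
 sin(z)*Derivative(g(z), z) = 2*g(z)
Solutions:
 g(z) = C1*(cos(z) - 1)/(cos(z) + 1)


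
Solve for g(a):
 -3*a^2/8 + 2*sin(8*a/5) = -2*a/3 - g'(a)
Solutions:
 g(a) = C1 + a^3/8 - a^2/3 + 5*cos(8*a/5)/4


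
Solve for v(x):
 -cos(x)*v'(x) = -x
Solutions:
 v(x) = C1 + Integral(x/cos(x), x)


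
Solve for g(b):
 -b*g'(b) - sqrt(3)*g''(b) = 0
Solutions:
 g(b) = C1 + C2*erf(sqrt(2)*3^(3/4)*b/6)


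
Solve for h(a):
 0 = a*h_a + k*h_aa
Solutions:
 h(a) = C1 + C2*sqrt(k)*erf(sqrt(2)*a*sqrt(1/k)/2)


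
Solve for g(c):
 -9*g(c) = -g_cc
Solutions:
 g(c) = C1*exp(-3*c) + C2*exp(3*c)


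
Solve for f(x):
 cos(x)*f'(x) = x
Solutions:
 f(x) = C1 + Integral(x/cos(x), x)


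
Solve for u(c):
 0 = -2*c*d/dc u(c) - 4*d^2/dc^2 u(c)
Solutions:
 u(c) = C1 + C2*erf(c/2)


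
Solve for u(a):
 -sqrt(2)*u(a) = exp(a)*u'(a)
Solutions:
 u(a) = C1*exp(sqrt(2)*exp(-a))


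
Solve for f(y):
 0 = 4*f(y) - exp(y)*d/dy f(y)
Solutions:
 f(y) = C1*exp(-4*exp(-y))


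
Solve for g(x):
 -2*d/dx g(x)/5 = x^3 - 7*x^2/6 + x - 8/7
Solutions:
 g(x) = C1 - 5*x^4/8 + 35*x^3/36 - 5*x^2/4 + 20*x/7


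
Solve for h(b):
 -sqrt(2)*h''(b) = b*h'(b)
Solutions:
 h(b) = C1 + C2*erf(2^(1/4)*b/2)


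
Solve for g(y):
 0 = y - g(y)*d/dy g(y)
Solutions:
 g(y) = -sqrt(C1 + y^2)
 g(y) = sqrt(C1 + y^2)


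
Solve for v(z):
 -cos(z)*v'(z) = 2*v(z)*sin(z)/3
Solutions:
 v(z) = C1*cos(z)^(2/3)


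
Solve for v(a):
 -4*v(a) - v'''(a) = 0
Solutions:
 v(a) = C3*exp(-2^(2/3)*a) + (C1*sin(2^(2/3)*sqrt(3)*a/2) + C2*cos(2^(2/3)*sqrt(3)*a/2))*exp(2^(2/3)*a/2)


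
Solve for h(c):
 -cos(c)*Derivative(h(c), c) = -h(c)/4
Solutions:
 h(c) = C1*(sin(c) + 1)^(1/8)/(sin(c) - 1)^(1/8)


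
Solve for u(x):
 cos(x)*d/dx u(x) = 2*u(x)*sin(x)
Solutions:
 u(x) = C1/cos(x)^2


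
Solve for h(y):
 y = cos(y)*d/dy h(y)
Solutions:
 h(y) = C1 + Integral(y/cos(y), y)


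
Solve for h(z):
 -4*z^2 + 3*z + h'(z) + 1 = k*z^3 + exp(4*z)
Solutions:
 h(z) = C1 + k*z^4/4 + 4*z^3/3 - 3*z^2/2 - z + exp(4*z)/4


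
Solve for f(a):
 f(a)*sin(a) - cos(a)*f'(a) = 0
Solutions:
 f(a) = C1/cos(a)


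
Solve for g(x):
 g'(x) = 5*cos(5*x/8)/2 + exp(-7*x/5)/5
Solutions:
 g(x) = C1 + 4*sin(5*x/8) - exp(-7*x/5)/7


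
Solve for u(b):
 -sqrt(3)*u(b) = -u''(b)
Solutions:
 u(b) = C1*exp(-3^(1/4)*b) + C2*exp(3^(1/4)*b)


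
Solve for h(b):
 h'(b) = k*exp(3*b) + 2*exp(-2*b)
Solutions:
 h(b) = C1 + k*exp(3*b)/3 - exp(-2*b)


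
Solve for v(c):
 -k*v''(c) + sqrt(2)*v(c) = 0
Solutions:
 v(c) = C1*exp(-2^(1/4)*c*sqrt(1/k)) + C2*exp(2^(1/4)*c*sqrt(1/k))


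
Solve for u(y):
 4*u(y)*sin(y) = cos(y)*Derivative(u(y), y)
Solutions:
 u(y) = C1/cos(y)^4


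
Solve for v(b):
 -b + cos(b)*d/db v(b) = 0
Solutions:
 v(b) = C1 + Integral(b/cos(b), b)


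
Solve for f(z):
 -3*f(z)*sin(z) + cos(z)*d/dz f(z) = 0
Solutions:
 f(z) = C1/cos(z)^3


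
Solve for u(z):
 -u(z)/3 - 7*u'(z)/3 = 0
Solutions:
 u(z) = C1*exp(-z/7)


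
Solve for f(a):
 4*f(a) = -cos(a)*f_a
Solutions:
 f(a) = C1*(sin(a)^2 - 2*sin(a) + 1)/(sin(a)^2 + 2*sin(a) + 1)


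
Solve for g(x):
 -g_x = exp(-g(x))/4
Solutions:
 g(x) = log(C1 - x/4)


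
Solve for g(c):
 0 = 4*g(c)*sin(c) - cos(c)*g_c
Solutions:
 g(c) = C1/cos(c)^4


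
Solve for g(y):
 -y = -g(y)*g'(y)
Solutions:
 g(y) = -sqrt(C1 + y^2)
 g(y) = sqrt(C1 + y^2)


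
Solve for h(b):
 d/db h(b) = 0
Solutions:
 h(b) = C1


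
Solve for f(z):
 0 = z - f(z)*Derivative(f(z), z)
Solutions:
 f(z) = -sqrt(C1 + z^2)
 f(z) = sqrt(C1 + z^2)


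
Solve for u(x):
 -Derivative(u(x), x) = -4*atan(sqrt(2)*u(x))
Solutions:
 Integral(1/atan(sqrt(2)*_y), (_y, u(x))) = C1 + 4*x


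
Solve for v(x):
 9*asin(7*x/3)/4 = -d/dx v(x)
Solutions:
 v(x) = C1 - 9*x*asin(7*x/3)/4 - 9*sqrt(9 - 49*x^2)/28


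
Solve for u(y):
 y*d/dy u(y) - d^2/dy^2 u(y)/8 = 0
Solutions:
 u(y) = C1 + C2*erfi(2*y)


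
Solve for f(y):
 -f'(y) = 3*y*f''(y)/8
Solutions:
 f(y) = C1 + C2/y^(5/3)


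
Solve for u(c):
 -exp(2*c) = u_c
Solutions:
 u(c) = C1 - exp(2*c)/2


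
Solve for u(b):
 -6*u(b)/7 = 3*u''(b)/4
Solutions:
 u(b) = C1*sin(2*sqrt(14)*b/7) + C2*cos(2*sqrt(14)*b/7)


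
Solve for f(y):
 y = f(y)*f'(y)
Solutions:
 f(y) = -sqrt(C1 + y^2)
 f(y) = sqrt(C1 + y^2)


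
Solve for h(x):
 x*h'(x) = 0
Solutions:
 h(x) = C1


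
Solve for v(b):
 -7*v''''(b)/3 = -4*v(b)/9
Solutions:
 v(b) = C1*exp(-sqrt(2)*21^(3/4)*b/21) + C2*exp(sqrt(2)*21^(3/4)*b/21) + C3*sin(sqrt(2)*21^(3/4)*b/21) + C4*cos(sqrt(2)*21^(3/4)*b/21)
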